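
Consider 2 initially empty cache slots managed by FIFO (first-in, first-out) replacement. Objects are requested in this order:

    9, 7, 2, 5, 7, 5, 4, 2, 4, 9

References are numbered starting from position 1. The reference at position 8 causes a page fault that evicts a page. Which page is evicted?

pos 1: 9 → miss, frames (9)
pos 2: 7 → miss, frames (9 7)
pos 3: 2 → miss, evict 9, frames (7 2)
pos 4: 5 → miss, evict 7, frames (2 5)
pos 5: 7 → miss, evict 2, frames (5 7)
pos 6: 5 → hit
pos 7: 4 → miss, evict 5, frames (7 4)
pos 8: 2 → miss, evict 7, frames (4 2)
At position 8, page 7 is evicted.

7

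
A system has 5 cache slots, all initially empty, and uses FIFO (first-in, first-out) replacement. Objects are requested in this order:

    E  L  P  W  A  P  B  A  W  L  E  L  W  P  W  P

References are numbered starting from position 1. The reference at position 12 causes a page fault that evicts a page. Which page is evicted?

P

pos 1: E: miss, frames {E}
pos 2: L: miss, frames {E,L}
pos 3: P: miss, frames {E,L,P}
pos 4: W: miss, frames {E,L,P,W}
pos 5: A: miss, frames {E,L,P,W,A}
pos 6: P: hit
pos 7: B: miss, evict E, frames {L,P,W,A,B}
pos 8: A: hit
pos 9: W: hit
pos 10: L: hit
pos 11: E: miss, evict L, frames {P,W,A,B,E}
pos 12: L: miss, evict P, frames {W,A,B,E,L}
At position 12, page P is evicted.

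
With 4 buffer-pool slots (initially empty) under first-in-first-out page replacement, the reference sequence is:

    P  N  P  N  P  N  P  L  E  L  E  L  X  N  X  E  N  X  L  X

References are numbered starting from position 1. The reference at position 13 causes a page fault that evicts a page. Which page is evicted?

pos 1: P: miss, frames (P)
pos 2: N: miss, frames (P N)
pos 3: P: hit
pos 4: N: hit
pos 5: P: hit
pos 6: N: hit
pos 7: P: hit
pos 8: L: miss, frames (P N L)
pos 9: E: miss, frames (P N L E)
pos 10: L: hit
pos 11: E: hit
pos 12: L: hit
pos 13: X: miss, evict P, frames (N L E X)
At position 13, page P is evicted.

P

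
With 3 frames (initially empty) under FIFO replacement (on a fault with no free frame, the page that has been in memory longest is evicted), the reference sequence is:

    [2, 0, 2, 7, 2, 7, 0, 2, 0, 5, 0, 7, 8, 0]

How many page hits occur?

8

2: miss, frames [2]
0: miss, frames [2, 0]
2: hit
7: miss, frames [2, 0, 7]
2: hit
7: hit
0: hit
2: hit
0: hit
5: miss, evict 2, frames [0, 7, 5]
0: hit
7: hit
8: miss, evict 0, frames [7, 5, 8]
0: miss, evict 7, frames [5, 8, 0]
Hits: 8.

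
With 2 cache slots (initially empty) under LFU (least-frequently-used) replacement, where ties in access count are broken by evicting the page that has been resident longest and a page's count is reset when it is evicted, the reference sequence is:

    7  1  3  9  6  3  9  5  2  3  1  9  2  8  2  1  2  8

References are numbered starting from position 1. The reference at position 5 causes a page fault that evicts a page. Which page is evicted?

3

pos 1: 7 -> fault, frames (7)
pos 2: 1 -> fault, frames (7 1)
pos 3: 3 -> fault, evict 7, frames (1 3)
pos 4: 9 -> fault, evict 1, frames (3 9)
pos 5: 6 -> fault, evict 3, frames (9 6)
At position 5, page 3 is evicted.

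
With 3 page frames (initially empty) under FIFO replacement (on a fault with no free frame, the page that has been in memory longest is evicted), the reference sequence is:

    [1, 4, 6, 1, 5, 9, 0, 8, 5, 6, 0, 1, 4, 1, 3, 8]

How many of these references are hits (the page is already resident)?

1 -> fault, frames (1)
4 -> fault, frames (1 4)
6 -> fault, frames (1 4 6)
1 -> hit
5 -> fault, evict 1, frames (4 6 5)
9 -> fault, evict 4, frames (6 5 9)
0 -> fault, evict 6, frames (5 9 0)
8 -> fault, evict 5, frames (9 0 8)
5 -> fault, evict 9, frames (0 8 5)
6 -> fault, evict 0, frames (8 5 6)
0 -> fault, evict 8, frames (5 6 0)
1 -> fault, evict 5, frames (6 0 1)
4 -> fault, evict 6, frames (0 1 4)
1 -> hit
3 -> fault, evict 0, frames (1 4 3)
8 -> fault, evict 1, frames (4 3 8)
Hits: 2.

2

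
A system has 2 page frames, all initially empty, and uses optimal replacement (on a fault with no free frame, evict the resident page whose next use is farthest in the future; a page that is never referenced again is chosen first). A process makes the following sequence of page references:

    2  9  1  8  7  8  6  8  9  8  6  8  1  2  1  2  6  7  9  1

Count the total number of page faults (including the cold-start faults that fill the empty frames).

13

2 -> miss, frames [2]
9 -> miss, frames [2, 9]
1 -> miss, evict 2, frames [9, 1]
8 -> miss, evict 1, frames [9, 8]
7 -> miss, evict 9, frames [8, 7]
8 -> hit
6 -> miss, evict 7, frames [8, 6]
8 -> hit
9 -> miss, evict 6, frames [8, 9]
8 -> hit
6 -> miss, evict 9, frames [8, 6]
8 -> hit
1 -> miss, evict 8, frames [6, 1]
2 -> miss, evict 6, frames [1, 2]
1 -> hit
2 -> hit
6 -> miss, evict 2, frames [1, 6]
7 -> miss, evict 6, frames [1, 7]
9 -> miss, evict 7, frames [1, 9]
1 -> hit
Page faults: 13.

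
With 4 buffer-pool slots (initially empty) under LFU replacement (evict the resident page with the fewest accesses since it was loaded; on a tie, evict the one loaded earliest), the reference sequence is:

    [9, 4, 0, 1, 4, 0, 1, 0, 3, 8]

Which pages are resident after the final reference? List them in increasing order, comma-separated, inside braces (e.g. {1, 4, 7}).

{0, 1, 4, 8}

9: fault, frames {9}
4: fault, frames {9,4}
0: fault, frames {9,4,0}
1: fault, frames {9,4,0,1}
4: hit
0: hit
1: hit
0: hit
3: fault, evict 9, frames {4,0,1,3}
8: fault, evict 3, frames {4,0,1,8}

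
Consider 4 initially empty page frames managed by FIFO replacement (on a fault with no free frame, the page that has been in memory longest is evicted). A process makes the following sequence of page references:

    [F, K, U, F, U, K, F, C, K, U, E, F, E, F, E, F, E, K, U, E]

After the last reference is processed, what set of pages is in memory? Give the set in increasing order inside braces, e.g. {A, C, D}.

F: miss, frames [F]
K: miss, frames [F, K]
U: miss, frames [F, K, U]
F: hit
U: hit
K: hit
F: hit
C: miss, frames [F, K, U, C]
K: hit
U: hit
E: miss, evict F, frames [K, U, C, E]
F: miss, evict K, frames [U, C, E, F]
E: hit
F: hit
E: hit
F: hit
E: hit
K: miss, evict U, frames [C, E, F, K]
U: miss, evict C, frames [E, F, K, U]
E: hit

{E, F, K, U}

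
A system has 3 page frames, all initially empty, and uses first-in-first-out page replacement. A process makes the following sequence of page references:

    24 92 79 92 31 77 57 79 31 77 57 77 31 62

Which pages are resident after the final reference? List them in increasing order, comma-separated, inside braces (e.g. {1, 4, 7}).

{57, 62, 77}

24: miss, frames {24}
92: miss, frames {24,92}
79: miss, frames {24,92,79}
92: hit
31: miss, evict 24, frames {92,79,31}
77: miss, evict 92, frames {79,31,77}
57: miss, evict 79, frames {31,77,57}
79: miss, evict 31, frames {77,57,79}
31: miss, evict 77, frames {57,79,31}
77: miss, evict 57, frames {79,31,77}
57: miss, evict 79, frames {31,77,57}
77: hit
31: hit
62: miss, evict 31, frames {77,57,62}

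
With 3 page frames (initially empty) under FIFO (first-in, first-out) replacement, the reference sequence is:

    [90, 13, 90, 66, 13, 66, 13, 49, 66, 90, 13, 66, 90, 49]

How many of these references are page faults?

8

90 → miss, frames {90}
13 → miss, frames {90,13}
90 → hit
66 → miss, frames {90,13,66}
13 → hit
66 → hit
13 → hit
49 → miss, evict 90, frames {13,66,49}
66 → hit
90 → miss, evict 13, frames {66,49,90}
13 → miss, evict 66, frames {49,90,13}
66 → miss, evict 49, frames {90,13,66}
90 → hit
49 → miss, evict 90, frames {13,66,49}
Page faults: 8.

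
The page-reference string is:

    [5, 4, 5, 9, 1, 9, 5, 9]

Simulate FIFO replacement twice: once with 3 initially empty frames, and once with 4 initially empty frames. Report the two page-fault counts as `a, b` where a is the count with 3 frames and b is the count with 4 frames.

5, 4

3 frames: F F . F F . F . → 5 faults.
4 frames: F F . F F . . . → 4 faults.
4 < 5: adding a frame reduced faults, as is typical.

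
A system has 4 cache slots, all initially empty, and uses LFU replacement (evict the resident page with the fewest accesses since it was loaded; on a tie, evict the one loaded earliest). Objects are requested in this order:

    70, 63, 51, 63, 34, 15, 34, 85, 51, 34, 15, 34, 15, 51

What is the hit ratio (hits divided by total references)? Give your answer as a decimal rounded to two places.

70 → fault, frames {70}
63 → fault, frames {70,63}
51 → fault, frames {70,63,51}
63 → hit
34 → fault, frames {70,63,51,34}
15 → fault, evict 70, frames {63,51,34,15}
34 → hit
85 → fault, evict 51, frames {63,34,15,85}
51 → fault, evict 15, frames {63,34,85,51}
34 → hit
15 → fault, evict 85, frames {63,34,51,15}
34 → hit
15 → hit
51 → hit
Hits: 6 of 14 references → 6/14 = 0.4286.

0.43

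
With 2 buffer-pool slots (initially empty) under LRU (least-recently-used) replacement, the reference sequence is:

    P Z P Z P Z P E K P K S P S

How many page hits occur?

7

P -> fault, frames [P]
Z -> fault, frames [P, Z]
P -> hit
Z -> hit
P -> hit
Z -> hit
P -> hit
E -> fault, evict Z, frames [P, E]
K -> fault, evict P, frames [E, K]
P -> fault, evict E, frames [K, P]
K -> hit
S -> fault, evict P, frames [K, S]
P -> fault, evict K, frames [S, P]
S -> hit
Hits: 7.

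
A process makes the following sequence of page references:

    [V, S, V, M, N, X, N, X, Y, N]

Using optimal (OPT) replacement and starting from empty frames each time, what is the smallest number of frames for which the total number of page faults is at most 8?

2

f=1: 10 faults
f=2: 6 faults
f=3: 6 faults
f=4: 6 faults
f=5: 6 faults
f=6: 6 faults
Smallest f with faults ≤ 8 is 2.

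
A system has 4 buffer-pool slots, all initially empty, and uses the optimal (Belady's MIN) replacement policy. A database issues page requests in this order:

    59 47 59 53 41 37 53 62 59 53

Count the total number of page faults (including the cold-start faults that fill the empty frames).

59 -> fault, frames (59)
47 -> fault, frames (59 47)
59 -> hit
53 -> fault, frames (59 47 53)
41 -> fault, frames (59 47 53 41)
37 -> fault, evict 41, frames (59 47 53 37)
53 -> hit
62 -> fault, evict 37, frames (59 47 53 62)
59 -> hit
53 -> hit
Page faults: 6.

6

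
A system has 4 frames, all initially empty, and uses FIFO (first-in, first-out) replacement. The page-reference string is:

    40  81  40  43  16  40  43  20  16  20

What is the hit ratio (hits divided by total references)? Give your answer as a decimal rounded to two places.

0.50

40 -> fault, frames {40}
81 -> fault, frames {40,81}
40 -> hit
43 -> fault, frames {40,81,43}
16 -> fault, frames {40,81,43,16}
40 -> hit
43 -> hit
20 -> fault, evict 40, frames {81,43,16,20}
16 -> hit
20 -> hit
Hits: 5 of 10 references → 5/10 = 0.5000.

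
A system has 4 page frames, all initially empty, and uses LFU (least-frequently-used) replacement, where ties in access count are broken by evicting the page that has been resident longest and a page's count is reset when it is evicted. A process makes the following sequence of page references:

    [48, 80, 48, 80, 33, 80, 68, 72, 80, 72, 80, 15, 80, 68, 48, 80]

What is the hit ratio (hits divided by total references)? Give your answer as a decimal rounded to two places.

0.56

48 -> fault, frames [48]
80 -> fault, frames [48, 80]
48 -> hit
80 -> hit
33 -> fault, frames [48, 80, 33]
80 -> hit
68 -> fault, frames [48, 80, 33, 68]
72 -> fault, evict 33, frames [48, 80, 68, 72]
80 -> hit
72 -> hit
80 -> hit
15 -> fault, evict 68, frames [48, 80, 72, 15]
80 -> hit
68 -> fault, evict 15, frames [48, 80, 72, 68]
48 -> hit
80 -> hit
Hits: 9 of 16 references → 9/16 = 0.5625.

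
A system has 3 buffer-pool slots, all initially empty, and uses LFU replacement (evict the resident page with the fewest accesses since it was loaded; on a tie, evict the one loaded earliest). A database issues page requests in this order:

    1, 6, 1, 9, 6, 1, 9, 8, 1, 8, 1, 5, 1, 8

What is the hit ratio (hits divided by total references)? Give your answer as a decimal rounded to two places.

0.64

1: fault, frames (1)
6: fault, frames (1 6)
1: hit
9: fault, frames (1 6 9)
6: hit
1: hit
9: hit
8: fault, evict 6, frames (1 9 8)
1: hit
8: hit
1: hit
5: fault, evict 9, frames (1 8 5)
1: hit
8: hit
Hits: 9 of 14 references → 9/14 = 0.6429.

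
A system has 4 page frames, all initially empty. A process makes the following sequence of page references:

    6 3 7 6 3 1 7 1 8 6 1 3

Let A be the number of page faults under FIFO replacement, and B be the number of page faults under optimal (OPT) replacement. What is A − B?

2

Under FIFO: F F F . . F . . F F . F → 7 faults.
Under OPT: F F F . . F . . F . . . → 5 faults.
A − B = 7 − 5 = 2.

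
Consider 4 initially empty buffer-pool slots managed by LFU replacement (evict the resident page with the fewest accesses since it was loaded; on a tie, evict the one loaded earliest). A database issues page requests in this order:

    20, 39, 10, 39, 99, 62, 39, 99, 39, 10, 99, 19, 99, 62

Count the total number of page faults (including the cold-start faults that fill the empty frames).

20: miss, frames {20}
39: miss, frames {20,39}
10: miss, frames {20,39,10}
39: hit
99: miss, frames {20,39,10,99}
62: miss, evict 20, frames {39,10,99,62}
39: hit
99: hit
39: hit
10: hit
99: hit
19: miss, evict 62, frames {39,10,99,19}
99: hit
62: miss, evict 19, frames {39,10,99,62}
Page faults: 7.

7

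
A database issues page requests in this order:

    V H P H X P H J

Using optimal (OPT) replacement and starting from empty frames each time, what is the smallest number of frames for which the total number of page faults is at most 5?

f=1: 8 faults
f=2: 6 faults
f=3: 5 faults
f=4: 5 faults
f=5: 5 faults
Smallest f with faults ≤ 5 is 3.

3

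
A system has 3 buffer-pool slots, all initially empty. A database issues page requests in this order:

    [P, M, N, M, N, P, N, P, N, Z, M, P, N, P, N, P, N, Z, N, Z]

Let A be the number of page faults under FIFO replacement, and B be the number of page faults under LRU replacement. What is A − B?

Under FIFO: F F F . . . . . . F . F . . . . . . . . → 5 faults.
Under LRU: F F F . . . . . . F F F F . . . . F . . → 8 faults.
A − B = 5 − 8 = -3.

-3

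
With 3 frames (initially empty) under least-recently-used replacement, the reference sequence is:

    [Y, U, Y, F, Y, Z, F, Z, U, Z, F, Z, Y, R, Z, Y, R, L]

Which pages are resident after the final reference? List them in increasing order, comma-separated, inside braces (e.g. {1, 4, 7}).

{L, R, Y}

Y → miss, frames [Y]
U → miss, frames [Y, U]
Y → hit
F → miss, frames [U, Y, F]
Y → hit
Z → miss, evict U, frames [F, Y, Z]
F → hit
Z → hit
U → miss, evict Y, frames [F, Z, U]
Z → hit
F → hit
Z → hit
Y → miss, evict U, frames [F, Z, Y]
R → miss, evict F, frames [Z, Y, R]
Z → hit
Y → hit
R → hit
L → miss, evict Z, frames [Y, R, L]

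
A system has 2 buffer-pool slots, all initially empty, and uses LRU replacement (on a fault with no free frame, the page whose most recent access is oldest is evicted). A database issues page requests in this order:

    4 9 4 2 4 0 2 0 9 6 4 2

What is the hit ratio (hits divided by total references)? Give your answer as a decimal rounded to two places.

0.25

4 → fault, frames [4]
9 → fault, frames [4, 9]
4 → hit
2 → fault, evict 9, frames [4, 2]
4 → hit
0 → fault, evict 2, frames [4, 0]
2 → fault, evict 4, frames [0, 2]
0 → hit
9 → fault, evict 2, frames [0, 9]
6 → fault, evict 0, frames [9, 6]
4 → fault, evict 9, frames [6, 4]
2 → fault, evict 6, frames [4, 2]
Hits: 3 of 12 references → 3/12 = 0.2500.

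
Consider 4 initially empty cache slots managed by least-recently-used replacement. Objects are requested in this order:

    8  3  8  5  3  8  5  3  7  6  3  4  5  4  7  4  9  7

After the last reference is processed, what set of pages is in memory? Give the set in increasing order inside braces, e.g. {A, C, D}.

8 -> miss, frames (8)
3 -> miss, frames (8 3)
8 -> hit
5 -> miss, frames (3 8 5)
3 -> hit
8 -> hit
5 -> hit
3 -> hit
7 -> miss, frames (8 5 3 7)
6 -> miss, evict 8, frames (5 3 7 6)
3 -> hit
4 -> miss, evict 5, frames (7 6 3 4)
5 -> miss, evict 7, frames (6 3 4 5)
4 -> hit
7 -> miss, evict 6, frames (3 5 4 7)
4 -> hit
9 -> miss, evict 3, frames (5 7 4 9)
7 -> hit

{4, 5, 7, 9}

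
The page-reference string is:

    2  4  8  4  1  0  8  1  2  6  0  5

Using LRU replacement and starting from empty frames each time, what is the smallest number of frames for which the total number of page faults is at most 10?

f=1: 12 faults
f=2: 11 faults
f=3: 10 faults
f=4: 9 faults
f=5: 7 faults
f=6: 7 faults
f=7: 7 faults
Smallest f with faults ≤ 10 is 3.

3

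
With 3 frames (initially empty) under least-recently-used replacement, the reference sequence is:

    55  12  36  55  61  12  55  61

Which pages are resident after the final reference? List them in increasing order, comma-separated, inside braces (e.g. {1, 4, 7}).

55: miss, frames {55}
12: miss, frames {55,12}
36: miss, frames {55,12,36}
55: hit
61: miss, evict 12, frames {36,55,61}
12: miss, evict 36, frames {55,61,12}
55: hit
61: hit

{12, 55, 61}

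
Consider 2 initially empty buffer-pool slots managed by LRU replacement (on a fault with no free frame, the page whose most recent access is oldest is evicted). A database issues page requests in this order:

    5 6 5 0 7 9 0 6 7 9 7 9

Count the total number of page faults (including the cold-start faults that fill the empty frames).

5 -> miss, frames [5]
6 -> miss, frames [5, 6]
5 -> hit
0 -> miss, evict 6, frames [5, 0]
7 -> miss, evict 5, frames [0, 7]
9 -> miss, evict 0, frames [7, 9]
0 -> miss, evict 7, frames [9, 0]
6 -> miss, evict 9, frames [0, 6]
7 -> miss, evict 0, frames [6, 7]
9 -> miss, evict 6, frames [7, 9]
7 -> hit
9 -> hit
Page faults: 9.

9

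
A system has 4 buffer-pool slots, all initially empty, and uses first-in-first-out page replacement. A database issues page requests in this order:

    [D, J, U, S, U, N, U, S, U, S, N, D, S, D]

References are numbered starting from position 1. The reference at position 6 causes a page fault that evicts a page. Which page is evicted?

D

pos 1: D → miss, frames [D]
pos 2: J → miss, frames [D, J]
pos 3: U → miss, frames [D, J, U]
pos 4: S → miss, frames [D, J, U, S]
pos 5: U → hit
pos 6: N → miss, evict D, frames [J, U, S, N]
At position 6, page D is evicted.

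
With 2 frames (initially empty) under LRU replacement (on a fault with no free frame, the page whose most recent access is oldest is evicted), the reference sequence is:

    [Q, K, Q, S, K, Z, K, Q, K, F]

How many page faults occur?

7

Q → fault, frames {Q}
K → fault, frames {Q,K}
Q → hit
S → fault, evict K, frames {Q,S}
K → fault, evict Q, frames {S,K}
Z → fault, evict S, frames {K,Z}
K → hit
Q → fault, evict Z, frames {K,Q}
K → hit
F → fault, evict Q, frames {K,F}
Page faults: 7.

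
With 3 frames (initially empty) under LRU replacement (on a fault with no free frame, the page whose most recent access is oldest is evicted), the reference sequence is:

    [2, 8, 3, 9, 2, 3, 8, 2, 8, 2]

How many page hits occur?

4

2: miss, frames [2]
8: miss, frames [2, 8]
3: miss, frames [2, 8, 3]
9: miss, evict 2, frames [8, 3, 9]
2: miss, evict 8, frames [3, 9, 2]
3: hit
8: miss, evict 9, frames [2, 3, 8]
2: hit
8: hit
2: hit
Hits: 4.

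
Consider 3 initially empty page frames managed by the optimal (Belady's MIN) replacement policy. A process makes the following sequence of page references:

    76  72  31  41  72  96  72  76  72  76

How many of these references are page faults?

5

76: miss, frames (76)
72: miss, frames (76 72)
31: miss, frames (76 72 31)
41: miss, evict 31, frames (76 72 41)
72: hit
96: miss, evict 41, frames (76 72 96)
72: hit
76: hit
72: hit
76: hit
Page faults: 5.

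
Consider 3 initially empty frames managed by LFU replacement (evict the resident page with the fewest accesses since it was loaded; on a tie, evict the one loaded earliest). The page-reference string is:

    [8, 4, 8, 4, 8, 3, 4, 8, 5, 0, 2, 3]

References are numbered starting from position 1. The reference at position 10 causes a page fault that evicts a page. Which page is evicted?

pos 1: 8 -> miss, frames {8}
pos 2: 4 -> miss, frames {8,4}
pos 3: 8 -> hit
pos 4: 4 -> hit
pos 5: 8 -> hit
pos 6: 3 -> miss, frames {8,4,3}
pos 7: 4 -> hit
pos 8: 8 -> hit
pos 9: 5 -> miss, evict 3, frames {8,4,5}
pos 10: 0 -> miss, evict 5, frames {8,4,0}
At position 10, page 5 is evicted.

5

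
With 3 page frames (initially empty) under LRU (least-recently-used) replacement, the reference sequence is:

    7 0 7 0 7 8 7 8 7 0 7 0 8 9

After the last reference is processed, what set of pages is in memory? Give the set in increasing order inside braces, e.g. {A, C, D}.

{0, 8, 9}

7 -> fault, frames [7]
0 -> fault, frames [7, 0]
7 -> hit
0 -> hit
7 -> hit
8 -> fault, frames [0, 7, 8]
7 -> hit
8 -> hit
7 -> hit
0 -> hit
7 -> hit
0 -> hit
8 -> hit
9 -> fault, evict 7, frames [0, 8, 9]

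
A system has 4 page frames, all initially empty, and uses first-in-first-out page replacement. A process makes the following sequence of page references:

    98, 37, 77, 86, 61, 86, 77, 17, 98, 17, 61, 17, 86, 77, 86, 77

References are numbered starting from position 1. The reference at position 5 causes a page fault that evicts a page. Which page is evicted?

98

pos 1: 98: miss, frames {98}
pos 2: 37: miss, frames {98,37}
pos 3: 77: miss, frames {98,37,77}
pos 4: 86: miss, frames {98,37,77,86}
pos 5: 61: miss, evict 98, frames {37,77,86,61}
At position 5, page 98 is evicted.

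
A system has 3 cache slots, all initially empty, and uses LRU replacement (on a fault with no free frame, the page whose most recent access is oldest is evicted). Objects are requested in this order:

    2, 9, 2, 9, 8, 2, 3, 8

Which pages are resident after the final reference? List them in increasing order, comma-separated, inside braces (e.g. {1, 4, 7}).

2 -> miss, frames [2]
9 -> miss, frames [2, 9]
2 -> hit
9 -> hit
8 -> miss, frames [2, 9, 8]
2 -> hit
3 -> miss, evict 9, frames [8, 2, 3]
8 -> hit

{2, 3, 8}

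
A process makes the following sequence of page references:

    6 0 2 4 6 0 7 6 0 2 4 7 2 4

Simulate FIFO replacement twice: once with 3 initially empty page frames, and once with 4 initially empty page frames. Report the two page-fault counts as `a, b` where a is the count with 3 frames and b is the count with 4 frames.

3 frames: F F F F F F F . . F F . . . → 9 faults.
4 frames: F F F F . . F F F F F F . . → 10 faults.
10 > 9: adding a frame increased faults — Belady's anomaly.

9, 10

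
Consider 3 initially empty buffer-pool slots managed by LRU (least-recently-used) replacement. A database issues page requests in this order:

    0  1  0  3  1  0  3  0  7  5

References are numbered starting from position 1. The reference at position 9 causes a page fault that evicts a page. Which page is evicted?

1

pos 1: 0: fault, frames {0}
pos 2: 1: fault, frames {0,1}
pos 3: 0: hit
pos 4: 3: fault, frames {1,0,3}
pos 5: 1: hit
pos 6: 0: hit
pos 7: 3: hit
pos 8: 0: hit
pos 9: 7: fault, evict 1, frames {3,0,7}
At position 9, page 1 is evicted.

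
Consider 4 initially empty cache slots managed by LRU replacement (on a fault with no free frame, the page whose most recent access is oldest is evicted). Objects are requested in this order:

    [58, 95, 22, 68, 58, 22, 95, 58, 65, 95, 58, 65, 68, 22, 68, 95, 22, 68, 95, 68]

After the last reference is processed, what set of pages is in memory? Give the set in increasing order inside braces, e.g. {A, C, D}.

{22, 65, 68, 95}

58 → miss, frames [58]
95 → miss, frames [58, 95]
22 → miss, frames [58, 95, 22]
68 → miss, frames [58, 95, 22, 68]
58 → hit
22 → hit
95 → hit
58 → hit
65 → miss, evict 68, frames [22, 95, 58, 65]
95 → hit
58 → hit
65 → hit
68 → miss, evict 22, frames [95, 58, 65, 68]
22 → miss, evict 95, frames [58, 65, 68, 22]
68 → hit
95 → miss, evict 58, frames [65, 22, 68, 95]
22 → hit
68 → hit
95 → hit
68 → hit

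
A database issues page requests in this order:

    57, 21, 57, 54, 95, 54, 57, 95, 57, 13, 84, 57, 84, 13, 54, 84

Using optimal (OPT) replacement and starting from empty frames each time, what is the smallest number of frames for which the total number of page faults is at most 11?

f=1: 16 faults
f=2: 9 faults
f=3: 7 faults
f=4: 6 faults
f=5: 6 faults
f=6: 6 faults
Smallest f with faults ≤ 11 is 2.

2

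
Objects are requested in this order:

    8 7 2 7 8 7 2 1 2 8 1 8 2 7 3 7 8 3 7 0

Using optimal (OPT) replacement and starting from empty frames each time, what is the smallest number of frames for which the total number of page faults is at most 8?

f=1: 20 faults
f=2: 13 faults
f=3: 7 faults
f=4: 6 faults
f=5: 6 faults
f=6: 6 faults
Smallest f with faults ≤ 8 is 3.

3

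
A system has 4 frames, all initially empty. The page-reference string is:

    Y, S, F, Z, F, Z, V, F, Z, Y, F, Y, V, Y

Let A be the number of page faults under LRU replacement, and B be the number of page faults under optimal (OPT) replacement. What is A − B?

1

Under LRU: F F F F . . F . . F . . . . → 6 faults.
Under OPT: F F F F . . F . . . . . . . → 5 faults.
A − B = 6 − 5 = 1.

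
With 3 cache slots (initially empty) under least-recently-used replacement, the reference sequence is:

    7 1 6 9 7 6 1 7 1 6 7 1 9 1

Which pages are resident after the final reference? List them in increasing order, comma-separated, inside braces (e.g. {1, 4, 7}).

7 → fault, frames {7}
1 → fault, frames {7,1}
6 → fault, frames {7,1,6}
9 → fault, evict 7, frames {1,6,9}
7 → fault, evict 1, frames {6,9,7}
6 → hit
1 → fault, evict 9, frames {7,6,1}
7 → hit
1 → hit
6 → hit
7 → hit
1 → hit
9 → fault, evict 6, frames {7,1,9}
1 → hit

{1, 7, 9}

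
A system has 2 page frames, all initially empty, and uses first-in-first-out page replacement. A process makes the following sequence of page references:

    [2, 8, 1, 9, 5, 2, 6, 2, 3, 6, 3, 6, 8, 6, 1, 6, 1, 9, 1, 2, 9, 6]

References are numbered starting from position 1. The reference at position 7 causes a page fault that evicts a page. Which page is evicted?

5

pos 1: 2: fault, frames (2)
pos 2: 8: fault, frames (2 8)
pos 3: 1: fault, evict 2, frames (8 1)
pos 4: 9: fault, evict 8, frames (1 9)
pos 5: 5: fault, evict 1, frames (9 5)
pos 6: 2: fault, evict 9, frames (5 2)
pos 7: 6: fault, evict 5, frames (2 6)
At position 7, page 5 is evicted.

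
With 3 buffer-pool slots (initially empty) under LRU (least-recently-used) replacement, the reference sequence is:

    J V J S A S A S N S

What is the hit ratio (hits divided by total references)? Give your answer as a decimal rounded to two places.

J → fault, frames (J)
V → fault, frames (J V)
J → hit
S → fault, frames (V J S)
A → fault, evict V, frames (J S A)
S → hit
A → hit
S → hit
N → fault, evict J, frames (A S N)
S → hit
Hits: 5 of 10 references → 5/10 = 0.5000.

0.50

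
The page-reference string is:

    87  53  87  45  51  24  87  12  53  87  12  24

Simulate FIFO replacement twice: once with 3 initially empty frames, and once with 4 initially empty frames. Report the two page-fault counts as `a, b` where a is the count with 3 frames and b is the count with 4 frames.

9, 8

3 frames: F F . F F F F F F . . F → 9 faults.
4 frames: F F . F F F F F F . . . → 8 faults.
8 < 9: adding a frame reduced faults, as is typical.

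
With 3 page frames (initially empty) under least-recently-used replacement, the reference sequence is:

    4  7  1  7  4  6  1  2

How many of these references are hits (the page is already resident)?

4 → fault, frames (4)
7 → fault, frames (4 7)
1 → fault, frames (4 7 1)
7 → hit
4 → hit
6 → fault, evict 1, frames (7 4 6)
1 → fault, evict 7, frames (4 6 1)
2 → fault, evict 4, frames (6 1 2)
Hits: 2.

2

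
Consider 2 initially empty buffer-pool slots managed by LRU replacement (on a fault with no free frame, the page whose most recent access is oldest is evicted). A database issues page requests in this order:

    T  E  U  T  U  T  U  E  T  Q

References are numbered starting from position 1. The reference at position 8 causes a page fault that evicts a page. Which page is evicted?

T

pos 1: T -> miss, frames (T)
pos 2: E -> miss, frames (T E)
pos 3: U -> miss, evict T, frames (E U)
pos 4: T -> miss, evict E, frames (U T)
pos 5: U -> hit
pos 6: T -> hit
pos 7: U -> hit
pos 8: E -> miss, evict T, frames (U E)
At position 8, page T is evicted.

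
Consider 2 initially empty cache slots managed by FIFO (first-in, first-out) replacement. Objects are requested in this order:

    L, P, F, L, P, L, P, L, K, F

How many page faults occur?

L → fault, frames (L)
P → fault, frames (L P)
F → fault, evict L, frames (P F)
L → fault, evict P, frames (F L)
P → fault, evict F, frames (L P)
L → hit
P → hit
L → hit
K → fault, evict L, frames (P K)
F → fault, evict P, frames (K F)
Page faults: 7.

7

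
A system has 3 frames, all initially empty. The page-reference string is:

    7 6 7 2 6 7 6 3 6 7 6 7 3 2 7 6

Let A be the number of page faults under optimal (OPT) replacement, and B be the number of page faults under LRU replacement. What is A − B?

-1

Under OPT: F F . F . . . F . . . . . F . . → 5 faults.
Under LRU: F F . F . . . F . . . . . F . F → 6 faults.
A − B = 5 − 6 = -1.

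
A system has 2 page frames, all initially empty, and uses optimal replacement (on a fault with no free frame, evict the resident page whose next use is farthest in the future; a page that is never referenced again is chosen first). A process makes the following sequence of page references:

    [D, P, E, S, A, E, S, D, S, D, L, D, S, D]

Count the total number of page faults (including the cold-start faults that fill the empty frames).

D -> miss, frames (D)
P -> miss, frames (D P)
E -> miss, evict P, frames (D E)
S -> miss, evict D, frames (E S)
A -> miss, evict S, frames (E A)
E -> hit
S -> miss, evict A, frames (E S)
D -> miss, evict E, frames (S D)
S -> hit
D -> hit
L -> miss, evict S, frames (D L)
D -> hit
S -> miss, evict L, frames (D S)
D -> hit
Page faults: 9.

9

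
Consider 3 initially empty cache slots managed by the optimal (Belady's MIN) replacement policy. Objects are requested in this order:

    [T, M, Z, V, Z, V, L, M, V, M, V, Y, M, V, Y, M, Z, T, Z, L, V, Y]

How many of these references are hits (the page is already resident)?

12

T -> miss, frames (T)
M -> miss, frames (T M)
Z -> miss, frames (T M Z)
V -> miss, evict T, frames (M Z V)
Z -> hit
V -> hit
L -> miss, evict Z, frames (M V L)
M -> hit
V -> hit
M -> hit
V -> hit
Y -> miss, evict L, frames (M V Y)
M -> hit
V -> hit
Y -> hit
M -> hit
Z -> miss, evict M, frames (V Y Z)
T -> miss, evict Y, frames (V Z T)
Z -> hit
L -> miss, evict T, frames (V Z L)
V -> hit
Y -> miss, evict L, frames (V Z Y)
Hits: 12.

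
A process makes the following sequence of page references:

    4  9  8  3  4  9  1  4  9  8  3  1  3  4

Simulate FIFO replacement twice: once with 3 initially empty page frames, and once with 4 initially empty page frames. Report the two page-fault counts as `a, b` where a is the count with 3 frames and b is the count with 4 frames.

3 frames: F F F F F F F . . F F . . F → 10 faults.
4 frames: F F F F . . F F F F F F . F → 11 faults.
11 > 10: adding a frame increased faults — Belady's anomaly.

10, 11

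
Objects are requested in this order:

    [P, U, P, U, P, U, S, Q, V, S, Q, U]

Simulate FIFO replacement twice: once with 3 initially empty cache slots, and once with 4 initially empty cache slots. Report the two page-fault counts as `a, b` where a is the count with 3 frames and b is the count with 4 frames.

6, 5

3 frames: F F . . . . F F F . . F → 6 faults.
4 frames: F F . . . . F F F . . . → 5 faults.
5 < 6: adding a frame reduced faults, as is typical.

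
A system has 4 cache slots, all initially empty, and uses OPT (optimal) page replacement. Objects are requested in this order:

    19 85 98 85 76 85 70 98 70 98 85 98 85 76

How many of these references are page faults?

5

19 → fault, frames [19]
85 → fault, frames [19, 85]
98 → fault, frames [19, 85, 98]
85 → hit
76 → fault, frames [19, 85, 98, 76]
85 → hit
70 → fault, evict 19, frames [85, 98, 76, 70]
98 → hit
70 → hit
98 → hit
85 → hit
98 → hit
85 → hit
76 → hit
Page faults: 5.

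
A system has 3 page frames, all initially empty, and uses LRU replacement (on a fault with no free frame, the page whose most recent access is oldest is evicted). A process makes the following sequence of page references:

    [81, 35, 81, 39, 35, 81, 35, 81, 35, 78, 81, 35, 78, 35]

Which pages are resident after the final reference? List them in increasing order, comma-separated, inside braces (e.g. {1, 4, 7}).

{35, 78, 81}

81 -> fault, frames {81}
35 -> fault, frames {81,35}
81 -> hit
39 -> fault, frames {35,81,39}
35 -> hit
81 -> hit
35 -> hit
81 -> hit
35 -> hit
78 -> fault, evict 39, frames {81,35,78}
81 -> hit
35 -> hit
78 -> hit
35 -> hit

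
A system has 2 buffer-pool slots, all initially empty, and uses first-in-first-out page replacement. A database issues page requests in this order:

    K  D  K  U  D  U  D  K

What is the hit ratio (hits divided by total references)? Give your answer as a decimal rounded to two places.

0.50

K → miss, frames (K)
D → miss, frames (K D)
K → hit
U → miss, evict K, frames (D U)
D → hit
U → hit
D → hit
K → miss, evict D, frames (U K)
Hits: 4 of 8 references → 4/8 = 0.5000.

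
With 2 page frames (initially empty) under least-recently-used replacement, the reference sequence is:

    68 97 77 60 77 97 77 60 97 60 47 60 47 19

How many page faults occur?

9

68 -> fault, frames {68}
97 -> fault, frames {68,97}
77 -> fault, evict 68, frames {97,77}
60 -> fault, evict 97, frames {77,60}
77 -> hit
97 -> fault, evict 60, frames {77,97}
77 -> hit
60 -> fault, evict 97, frames {77,60}
97 -> fault, evict 77, frames {60,97}
60 -> hit
47 -> fault, evict 97, frames {60,47}
60 -> hit
47 -> hit
19 -> fault, evict 60, frames {47,19}
Page faults: 9.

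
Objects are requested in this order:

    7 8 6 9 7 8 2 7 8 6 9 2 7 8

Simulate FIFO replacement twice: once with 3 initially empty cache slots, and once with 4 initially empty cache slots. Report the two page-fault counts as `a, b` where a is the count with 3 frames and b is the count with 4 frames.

3 frames: F F F F F F F . . F F . F F → 11 faults.
4 frames: F F F F . . F F F F F F F F → 12 faults.
12 > 11: adding a frame increased faults — Belady's anomaly.

11, 12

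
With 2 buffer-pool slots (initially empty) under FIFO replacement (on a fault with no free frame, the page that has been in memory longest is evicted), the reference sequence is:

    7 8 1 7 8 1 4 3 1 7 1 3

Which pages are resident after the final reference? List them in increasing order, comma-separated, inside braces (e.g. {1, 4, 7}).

{3, 7}

7 → miss, frames {7}
8 → miss, frames {7,8}
1 → miss, evict 7, frames {8,1}
7 → miss, evict 8, frames {1,7}
8 → miss, evict 1, frames {7,8}
1 → miss, evict 7, frames {8,1}
4 → miss, evict 8, frames {1,4}
3 → miss, evict 1, frames {4,3}
1 → miss, evict 4, frames {3,1}
7 → miss, evict 3, frames {1,7}
1 → hit
3 → miss, evict 1, frames {7,3}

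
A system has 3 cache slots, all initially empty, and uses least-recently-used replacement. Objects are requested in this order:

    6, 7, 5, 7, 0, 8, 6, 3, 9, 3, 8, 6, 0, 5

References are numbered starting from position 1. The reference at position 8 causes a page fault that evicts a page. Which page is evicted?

0

pos 1: 6: fault, frames (6)
pos 2: 7: fault, frames (6 7)
pos 3: 5: fault, frames (6 7 5)
pos 4: 7: hit
pos 5: 0: fault, evict 6, frames (5 7 0)
pos 6: 8: fault, evict 5, frames (7 0 8)
pos 7: 6: fault, evict 7, frames (0 8 6)
pos 8: 3: fault, evict 0, frames (8 6 3)
At position 8, page 0 is evicted.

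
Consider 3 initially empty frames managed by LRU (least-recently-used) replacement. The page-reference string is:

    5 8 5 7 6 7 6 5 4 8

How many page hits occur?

4

5 → miss, frames [5]
8 → miss, frames [5, 8]
5 → hit
7 → miss, frames [8, 5, 7]
6 → miss, evict 8, frames [5, 7, 6]
7 → hit
6 → hit
5 → hit
4 → miss, evict 7, frames [6, 5, 4]
8 → miss, evict 6, frames [5, 4, 8]
Hits: 4.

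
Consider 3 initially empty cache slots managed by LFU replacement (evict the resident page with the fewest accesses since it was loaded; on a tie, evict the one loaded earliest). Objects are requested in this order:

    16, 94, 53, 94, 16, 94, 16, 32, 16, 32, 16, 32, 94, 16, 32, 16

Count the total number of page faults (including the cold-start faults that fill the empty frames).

4

16 -> fault, frames [16]
94 -> fault, frames [16, 94]
53 -> fault, frames [16, 94, 53]
94 -> hit
16 -> hit
94 -> hit
16 -> hit
32 -> fault, evict 53, frames [16, 94, 32]
16 -> hit
32 -> hit
16 -> hit
32 -> hit
94 -> hit
16 -> hit
32 -> hit
16 -> hit
Page faults: 4.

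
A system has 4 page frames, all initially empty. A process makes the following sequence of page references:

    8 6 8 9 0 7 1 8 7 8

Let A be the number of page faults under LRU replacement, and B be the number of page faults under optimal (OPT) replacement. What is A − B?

Under LRU: F F . F F F F F . . → 7 faults.
Under OPT: F F . F F F F . . . → 6 faults.
A − B = 7 − 6 = 1.

1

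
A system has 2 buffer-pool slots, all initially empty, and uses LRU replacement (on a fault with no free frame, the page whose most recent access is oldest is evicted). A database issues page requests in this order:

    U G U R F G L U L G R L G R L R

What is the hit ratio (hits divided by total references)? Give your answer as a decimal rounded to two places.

U: miss, frames {U}
G: miss, frames {U,G}
U: hit
R: miss, evict G, frames {U,R}
F: miss, evict U, frames {R,F}
G: miss, evict R, frames {F,G}
L: miss, evict F, frames {G,L}
U: miss, evict G, frames {L,U}
L: hit
G: miss, evict U, frames {L,G}
R: miss, evict L, frames {G,R}
L: miss, evict G, frames {R,L}
G: miss, evict R, frames {L,G}
R: miss, evict L, frames {G,R}
L: miss, evict G, frames {R,L}
R: hit
Hits: 3 of 16 references → 3/16 = 0.1875.

0.19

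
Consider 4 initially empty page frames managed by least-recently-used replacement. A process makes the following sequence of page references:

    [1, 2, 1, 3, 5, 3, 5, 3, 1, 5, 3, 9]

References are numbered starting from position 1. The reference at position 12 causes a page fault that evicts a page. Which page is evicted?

2

pos 1: 1 -> fault, frames {1}
pos 2: 2 -> fault, frames {1,2}
pos 3: 1 -> hit
pos 4: 3 -> fault, frames {2,1,3}
pos 5: 5 -> fault, frames {2,1,3,5}
pos 6: 3 -> hit
pos 7: 5 -> hit
pos 8: 3 -> hit
pos 9: 1 -> hit
pos 10: 5 -> hit
pos 11: 3 -> hit
pos 12: 9 -> fault, evict 2, frames {1,5,3,9}
At position 12, page 2 is evicted.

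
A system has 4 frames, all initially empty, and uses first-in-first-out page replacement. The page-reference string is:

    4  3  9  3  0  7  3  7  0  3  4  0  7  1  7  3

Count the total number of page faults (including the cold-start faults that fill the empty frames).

8

4: miss, frames {4}
3: miss, frames {4,3}
9: miss, frames {4,3,9}
3: hit
0: miss, frames {4,3,9,0}
7: miss, evict 4, frames {3,9,0,7}
3: hit
7: hit
0: hit
3: hit
4: miss, evict 3, frames {9,0,7,4}
0: hit
7: hit
1: miss, evict 9, frames {0,7,4,1}
7: hit
3: miss, evict 0, frames {7,4,1,3}
Page faults: 8.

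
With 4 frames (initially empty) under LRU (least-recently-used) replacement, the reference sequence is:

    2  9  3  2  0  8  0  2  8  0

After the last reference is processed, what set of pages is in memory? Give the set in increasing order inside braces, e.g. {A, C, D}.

2 → fault, frames {2}
9 → fault, frames {2,9}
3 → fault, frames {2,9,3}
2 → hit
0 → fault, frames {9,3,2,0}
8 → fault, evict 9, frames {3,2,0,8}
0 → hit
2 → hit
8 → hit
0 → hit

{0, 2, 3, 8}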